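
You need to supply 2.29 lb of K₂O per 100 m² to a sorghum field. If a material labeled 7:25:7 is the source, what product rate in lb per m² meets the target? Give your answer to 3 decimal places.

0.327 lb of product per sq m

Product per 100 m² = 2.29 / 7% = 32.7143 lb.
Convert to per m²: 32.7143 × 0.01 = 0.327143 lb.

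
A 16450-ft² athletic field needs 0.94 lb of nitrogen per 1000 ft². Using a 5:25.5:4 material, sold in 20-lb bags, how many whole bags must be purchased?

16 bags

Product per 1000 ft² = 0.94 / 5% = 18.8 lb.
Total product = 18.8 × 16450 / 1000 = 309.26 lb.
Bags = ⌈309.26 / 20⌉ = 16.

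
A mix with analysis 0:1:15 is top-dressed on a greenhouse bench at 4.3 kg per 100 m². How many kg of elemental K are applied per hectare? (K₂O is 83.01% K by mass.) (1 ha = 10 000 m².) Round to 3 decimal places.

53.541 kg K per hectare

K₂O per 100 m² = 4.3 × 15% = 0.645 kg.
Elemental K = 0.645 × 0.8301 = 0.535415 kg per 100 m².
Convert to per hectare: 0.535415 × 100 = 53.54145 kg.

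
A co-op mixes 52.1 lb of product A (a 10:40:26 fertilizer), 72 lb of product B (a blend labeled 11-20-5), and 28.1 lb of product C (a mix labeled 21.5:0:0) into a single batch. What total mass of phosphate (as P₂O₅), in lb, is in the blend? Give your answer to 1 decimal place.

35.2 lb P₂O₅

P₂O₅ mass = 40%×52.1 + 20%×72 + 0%×28.1 = 35.24 lb.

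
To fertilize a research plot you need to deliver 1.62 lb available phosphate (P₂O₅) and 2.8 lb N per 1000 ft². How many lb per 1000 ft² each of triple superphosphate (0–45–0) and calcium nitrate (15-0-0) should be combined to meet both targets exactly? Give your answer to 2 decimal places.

3.60 lb triple superphosphate, 18.67 lb calcium nitrate

With a, b = lb per 1000 ft² of triple superphosphate and calcium nitrate:
P₂O₅: 0.45·a + 0·b = 1.62
N: 0·a + 0.15·b = 2.8
Solving simultaneously: a = 3.6, b = 18.6667.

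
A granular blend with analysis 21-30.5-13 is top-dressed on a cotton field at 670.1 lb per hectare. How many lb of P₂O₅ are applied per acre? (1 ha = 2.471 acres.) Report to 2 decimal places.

82.71 lb P₂O₅ per acre

P₂O₅ per hectare = 670.1 × 30.5% = 204.38 lb.
Convert to per acre: 204.38 × 0.404694 = 82.7117 lb.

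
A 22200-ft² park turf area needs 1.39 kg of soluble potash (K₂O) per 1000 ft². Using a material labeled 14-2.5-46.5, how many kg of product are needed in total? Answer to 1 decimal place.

Product per 1000 ft² = 1.39 / 46.5% = 2.98925 kg.
Total product = 2.98925 × 22200 / 1000 = 66.3613 kg.

66.4 kg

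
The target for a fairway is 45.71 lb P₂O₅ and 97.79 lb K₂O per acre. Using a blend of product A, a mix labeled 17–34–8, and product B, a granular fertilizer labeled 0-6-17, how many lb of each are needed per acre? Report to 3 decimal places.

35.911 lb product A, 558.336 lb product B

With a, b = lb per acre of product A and product B:
P₂O₅: 0.34·a + 0.06·b = 45.71
K₂O: 0.08·a + 0.17·b = 97.79
Eliminate a: (row1) − 0.34/0.08·(row2) → -0.6625·b = -369.898, so b = 558.3358.
Back-substitute: a = (45.71 − 0.06·558.3358) / 0.34 = 35.9113.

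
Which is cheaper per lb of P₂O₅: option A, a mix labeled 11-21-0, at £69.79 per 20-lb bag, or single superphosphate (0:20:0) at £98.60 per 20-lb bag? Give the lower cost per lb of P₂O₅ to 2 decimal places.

£16.62 per lb P₂O₅ (option A)

option A: P₂O₅ per bag = 20 × 21% = 4.2 lb; cost = 69.79 / 4.2 = £16.6167/lb P₂O₅.
single superphosphate: P₂O₅ per bag = 20 × 20% = 4 lb; cost = 98.60 / 4 = £24.6500/lb P₂O₅.
option A is cheaper.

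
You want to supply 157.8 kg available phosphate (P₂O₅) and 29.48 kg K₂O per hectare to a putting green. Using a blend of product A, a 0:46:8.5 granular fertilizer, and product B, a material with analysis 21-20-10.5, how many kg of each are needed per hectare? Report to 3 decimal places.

With a, b = kg per hectare of product A and product B:
P₂O₅: 0.46·a + 0.2·b = 157.8
K₂O: 0.085·a + 0.105·b = 29.48
Eliminate b: (row1) − 0.2/0.105·(row2) → 0.298095·a = 101.648, so a = 340.9904.
Then b = (29.48 − 0.085·340.9904) / 0.105 = 4.72204.

340.990 kg product A, 4.722 kg product B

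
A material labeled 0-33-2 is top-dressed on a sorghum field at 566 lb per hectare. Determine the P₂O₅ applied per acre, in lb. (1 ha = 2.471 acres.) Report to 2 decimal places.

75.59 lb P₂O₅ per acre

P₂O₅ per hectare = 566 × 33% = 186.78 lb.
Convert to per acre: 186.78 × 0.404694 = 75.5888 lb.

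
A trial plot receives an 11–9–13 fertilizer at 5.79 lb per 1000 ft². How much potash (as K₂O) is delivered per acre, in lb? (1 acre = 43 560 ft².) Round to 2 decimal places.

K₂O per 1000 ft² = 5.79 × 13% = 0.7527 lb.
Convert to per acre: 0.7527 × 43.56 = 32.7876 lb.

32.79 lb K₂O per acre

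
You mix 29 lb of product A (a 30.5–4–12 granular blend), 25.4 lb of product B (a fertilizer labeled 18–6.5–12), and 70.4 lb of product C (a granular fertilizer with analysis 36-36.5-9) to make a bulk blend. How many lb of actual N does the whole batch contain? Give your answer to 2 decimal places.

N mass = 30.5%×29 + 18%×25.4 + 36%×70.4 = 38.761 lb.

38.76 lb N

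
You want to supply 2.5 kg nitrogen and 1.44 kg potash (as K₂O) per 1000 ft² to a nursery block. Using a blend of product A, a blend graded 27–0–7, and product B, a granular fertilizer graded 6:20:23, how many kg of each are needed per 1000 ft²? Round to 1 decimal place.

Let a = kg of product A, b = kg of product B (per 1000 ft²).
N: 0.27·a + 0.06·b = 2.5
K₂O: 0.07·a + 0.23·b = 1.44
Eliminate b: (row1) − 0.06/0.23·(row2) → 0.251739·a = 2.12435, so a = 8.43869.
Then b = (1.44 − 0.07·8.43869) / 0.23 = 3.69257.

8.4 kg product A, 3.7 kg product B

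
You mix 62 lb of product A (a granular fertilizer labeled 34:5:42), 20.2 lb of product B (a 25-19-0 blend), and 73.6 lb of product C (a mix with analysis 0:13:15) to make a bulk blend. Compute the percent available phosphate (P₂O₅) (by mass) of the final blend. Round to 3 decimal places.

Total mass = 62 + 20.2 + 73.6 = 155.8 lb.
P₂O₅ mass = 5%×62 + 19%×20.2 + 13%×73.6 = 16.506 lb.
% P₂O₅ = 16.506 / 155.8 = 10.5944%.

10.594% P₂O₅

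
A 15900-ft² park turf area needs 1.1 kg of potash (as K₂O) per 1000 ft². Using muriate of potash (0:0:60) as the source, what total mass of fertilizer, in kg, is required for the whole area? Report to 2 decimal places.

Product per 1000 ft² = 1.1 / 60% = 1.83333 kg.
Total product = 1.83333 × 15900 / 1000 = 29.15 kg.

29.15 kg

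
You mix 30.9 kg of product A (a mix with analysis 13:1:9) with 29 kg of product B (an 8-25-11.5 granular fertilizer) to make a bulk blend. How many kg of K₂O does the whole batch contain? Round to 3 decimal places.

K₂O mass = 9%×30.9 + 11.5%×29 = 6.116 kg.

6.116 kg K₂O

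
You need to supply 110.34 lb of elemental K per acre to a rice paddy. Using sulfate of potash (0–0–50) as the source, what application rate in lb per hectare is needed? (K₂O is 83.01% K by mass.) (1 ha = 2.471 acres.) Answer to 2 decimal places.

656.91 lb of product per hectare

As K₂O: 110.34 / 0.8301 = 132.924 lb per acre.
Product per acre = 132.924 / 50% = 265.847 lb.
Convert to per hectare: 265.847 × 2.471 = 656.909 lb.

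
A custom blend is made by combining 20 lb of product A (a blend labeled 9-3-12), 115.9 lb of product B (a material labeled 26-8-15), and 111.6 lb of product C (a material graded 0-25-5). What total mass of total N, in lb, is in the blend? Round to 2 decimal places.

31.93 lb N

N mass = 9%×20 + 26%×115.9 + 0%×111.6 = 31.934 lb.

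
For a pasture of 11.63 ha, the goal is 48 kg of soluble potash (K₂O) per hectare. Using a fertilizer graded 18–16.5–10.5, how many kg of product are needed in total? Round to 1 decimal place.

Product per hectare = 48 / 10.5% = 457.143 kg.
Total product = 457.143 × 11.63 = 5316.57 kg.

5316.6 kg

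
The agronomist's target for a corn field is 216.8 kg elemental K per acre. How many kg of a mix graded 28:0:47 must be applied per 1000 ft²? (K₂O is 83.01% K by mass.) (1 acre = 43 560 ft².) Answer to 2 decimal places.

12.76 kg of product per thousand sq ft

As K₂O: 216.8 / 0.8301 = 261.173 kg per acre.
Product per acre = 261.173 / 47% = 555.688 kg.
Convert to per 1000 ft²: 555.688 × 0.0229568 = 12.7568 kg.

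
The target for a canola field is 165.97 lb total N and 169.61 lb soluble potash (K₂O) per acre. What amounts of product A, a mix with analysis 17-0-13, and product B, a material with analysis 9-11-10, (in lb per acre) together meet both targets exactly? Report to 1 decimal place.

251.3 lb product A, 1369.4 lb product B

Let a = lb of product A, b = lb of product B (per acre).
N: 0.17·a + 0.09·b = 165.97
K₂O: 0.13·a + 0.1·b = 169.61
Eliminate a: (row1) − 0.17/0.13·(row2) → -0.0407692·b = -55.8277, so b = 1369.36.
Back-substitute: a = (165.97 − 0.09·1369.36) / 0.17 = 251.34.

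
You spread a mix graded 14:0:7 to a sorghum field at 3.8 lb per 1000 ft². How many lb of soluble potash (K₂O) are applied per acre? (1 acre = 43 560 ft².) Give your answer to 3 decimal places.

K₂O per 1000 ft² = 3.8 × 7% = 0.266 lb.
Convert to per acre: 0.266 × 43.56 = 11.58696 lb.

11.587 lb K₂O per acre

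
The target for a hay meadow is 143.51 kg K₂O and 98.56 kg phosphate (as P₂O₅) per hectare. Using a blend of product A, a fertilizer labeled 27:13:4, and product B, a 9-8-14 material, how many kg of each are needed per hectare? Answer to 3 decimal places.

154.507 kg product A, 980.927 kg product B

With a, b = kg per hectare of product A and product B:
K₂O: 0.04·a + 0.14·b = 143.51
P₂O₅: 0.13·a + 0.08·b = 98.56
Eliminate b: (row1) − 0.14/0.08·(row2) → -0.1875·a = -28.97, so a = 154.5067.
Then b = (98.56 − 0.13·154.5067) / 0.08 = 980.9267.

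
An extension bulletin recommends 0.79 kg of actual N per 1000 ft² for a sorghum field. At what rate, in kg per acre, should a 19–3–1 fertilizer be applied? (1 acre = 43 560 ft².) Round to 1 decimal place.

Product per 1000 ft² = 0.79 / 19% = 4.15789 kg.
Convert to per acre: 4.15789 × 43.56 = 181.118 kg.

181.1 kg of product per acre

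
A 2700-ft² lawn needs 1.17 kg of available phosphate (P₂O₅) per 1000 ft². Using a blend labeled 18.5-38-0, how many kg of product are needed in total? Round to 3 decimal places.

8.313 kg

Product per 1000 ft² = 1.17 / 38% = 3.07895 kg.
Total product = 3.07895 × 2700 / 1000 = 8.31316 kg.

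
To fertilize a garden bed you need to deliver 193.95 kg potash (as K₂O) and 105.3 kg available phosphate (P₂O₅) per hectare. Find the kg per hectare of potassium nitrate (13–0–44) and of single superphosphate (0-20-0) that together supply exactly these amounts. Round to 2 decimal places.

440.80 kg potassium nitrate, 526.50 kg single superphosphate

With a, b = kg per hectare of potassium nitrate and single superphosphate:
K₂O: 0.44·a + 0·b = 193.95
P₂O₅: 0·a + 0.2·b = 105.3
Solving simultaneously: a = 440.795, b = 526.5.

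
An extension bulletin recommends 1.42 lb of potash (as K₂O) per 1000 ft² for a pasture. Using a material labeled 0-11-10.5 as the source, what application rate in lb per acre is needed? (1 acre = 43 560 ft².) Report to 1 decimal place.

589.1 lb of product per acre

Product per 1000 ft² = 1.42 / 10.5% = 13.5238 lb.
Convert to per acre: 13.5238 × 43.56 = 589.097 lb.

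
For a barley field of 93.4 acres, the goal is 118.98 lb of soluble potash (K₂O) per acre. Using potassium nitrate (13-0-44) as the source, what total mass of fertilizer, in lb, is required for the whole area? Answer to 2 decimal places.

25256.21 lb

Product per acre = 118.98 / 44% = 270.409 lb.
Total product = 270.409 × 93.4 = 25256.209 lb.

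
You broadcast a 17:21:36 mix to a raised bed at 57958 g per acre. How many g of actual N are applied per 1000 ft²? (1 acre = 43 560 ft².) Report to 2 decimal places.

nitrogen per acre = 57958 × 17% = 9852.86 g.
Convert to per 1000 ft²: 9852.86 × 0.0229568 = 226.191 g.

226.19 g N per thousand sq ft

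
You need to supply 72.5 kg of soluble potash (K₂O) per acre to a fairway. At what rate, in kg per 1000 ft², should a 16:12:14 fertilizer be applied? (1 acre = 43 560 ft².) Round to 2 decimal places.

11.89 kg of product per thousand sq ft

Product per acre = 72.5 / 14% = 517.857 kg.
Convert to per 1000 ft²: 517.857 × 0.0229568 = 11.8884 kg.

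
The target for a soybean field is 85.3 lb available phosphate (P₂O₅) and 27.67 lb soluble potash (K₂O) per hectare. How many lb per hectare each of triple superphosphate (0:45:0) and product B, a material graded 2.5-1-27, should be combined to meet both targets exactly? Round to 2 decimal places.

187.28 lb triple superphosphate, 102.48 lb product B

With a, b = lb per hectare of triple superphosphate and product B:
P₂O₅: 0.45·a + 0.01·b = 85.3
K₂O: 0·a + 0.27·b = 27.67
Solving simultaneously: a = 187.278, b = 102.481.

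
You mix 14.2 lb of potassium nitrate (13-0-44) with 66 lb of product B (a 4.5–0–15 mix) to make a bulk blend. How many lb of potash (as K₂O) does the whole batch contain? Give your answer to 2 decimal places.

16.15 lb K₂O

K₂O mass = 44%×14.2 + 15%×66 = 16.148 lb.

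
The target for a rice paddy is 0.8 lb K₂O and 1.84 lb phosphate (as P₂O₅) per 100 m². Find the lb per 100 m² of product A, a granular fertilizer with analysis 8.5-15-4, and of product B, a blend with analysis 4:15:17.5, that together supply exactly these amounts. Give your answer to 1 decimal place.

With a, b = lb per 100 m² of product A and product B:
K₂O: 0.04·a + 0.175·b = 0.8
P₂O₅: 0.15·a + 0.15·b = 1.84
Solving simultaneously: a = 9.97531, b = 2.29136.

10.0 lb product A, 2.3 lb product B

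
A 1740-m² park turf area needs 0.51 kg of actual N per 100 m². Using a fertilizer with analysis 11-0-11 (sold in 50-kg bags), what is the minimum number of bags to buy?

Product per 100 m² = 0.51 / 11% = 4.63636 kg.
Total product = 4.63636 × 1740 / 100 = 80.6727 kg.
Bags = ⌈80.6727 / 50⌉ = 2.

2 bags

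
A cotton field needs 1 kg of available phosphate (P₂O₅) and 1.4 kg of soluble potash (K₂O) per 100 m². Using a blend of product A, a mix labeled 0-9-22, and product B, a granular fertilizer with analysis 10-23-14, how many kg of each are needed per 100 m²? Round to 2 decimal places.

Let a = kg of product A, b = kg of product B (per 100 m²).
P₂O₅: 0.09·a + 0.23·b = 1
K₂O: 0.22·a + 0.14·b = 1.4
Solving simultaneously: a = 4.78947, b = 2.47368.

4.79 kg product A, 2.47 kg product B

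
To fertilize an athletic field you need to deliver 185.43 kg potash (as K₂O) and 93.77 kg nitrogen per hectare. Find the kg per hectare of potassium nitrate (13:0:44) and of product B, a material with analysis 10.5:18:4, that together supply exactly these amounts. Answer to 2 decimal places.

383.40 kg potassium nitrate, 418.36 kg product B

Let a = kg of potassium nitrate, b = kg of product B (per hectare).
K₂O: 0.44·a + 0.04·b = 185.43
N: 0.13·a + 0.105·b = 93.77
Solving simultaneously: a = 383.399, b = 418.363.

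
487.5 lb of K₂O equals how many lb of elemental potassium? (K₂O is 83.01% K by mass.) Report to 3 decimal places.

K = 487.5 × 0.8301 = 404.6737 lb.

404.674 lb K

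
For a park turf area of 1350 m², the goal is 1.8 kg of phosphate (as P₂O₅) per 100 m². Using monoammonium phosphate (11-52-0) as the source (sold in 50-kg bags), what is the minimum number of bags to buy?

1 bags

Product per 100 m² = 1.8 / 52% = 3.46154 kg.
Total product = 3.46154 × 1350 / 100 = 46.7308 kg.
Bags = ⌈46.7308 / 50⌉ = 1.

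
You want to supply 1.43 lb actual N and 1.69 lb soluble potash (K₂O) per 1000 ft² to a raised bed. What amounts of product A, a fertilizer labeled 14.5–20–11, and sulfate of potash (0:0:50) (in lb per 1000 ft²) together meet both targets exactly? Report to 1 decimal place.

Per-1000 ft² balance (a = product A, b = sulfate of potash):
N: 0.145·a + 0·b = 1.43
K₂O: 0.11·a + 0.5·b = 1.69
From row1: a = (1.43 − 0·b) / 0.145.
Into row2: 0.11·(1.43 − 0·b)/0.145 + 0.5·b = 1.69 → b = 1.21034, a = 9.86207.

9.9 lb product A, 1.2 lb sulfate of potash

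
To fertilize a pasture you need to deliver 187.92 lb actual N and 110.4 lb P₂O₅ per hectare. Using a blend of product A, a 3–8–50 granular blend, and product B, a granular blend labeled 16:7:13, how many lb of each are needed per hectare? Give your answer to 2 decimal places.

421.46 lb product A, 1095.48 lb product B

Per-hectare balance (a = product A, b = product B):
N: 0.03·a + 0.16·b = 187.92
P₂O₅: 0.08·a + 0.07·b = 110.4
Eliminate a: (row1) − 0.03/0.08·(row2) → 0.13375·b = 146.52, so b = 1095.477.
Back-substitute: a = (187.92 − 0.16·1095.477) / 0.03 = 421.458.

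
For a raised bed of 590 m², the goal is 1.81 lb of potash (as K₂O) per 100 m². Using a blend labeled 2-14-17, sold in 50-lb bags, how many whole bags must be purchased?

2 bags

Product per 100 m² = 1.81 / 17% = 10.6471 lb.
Total product = 10.6471 × 590 / 100 = 62.8176 lb.
Bags = ⌈62.8176 / 50⌉ = 2.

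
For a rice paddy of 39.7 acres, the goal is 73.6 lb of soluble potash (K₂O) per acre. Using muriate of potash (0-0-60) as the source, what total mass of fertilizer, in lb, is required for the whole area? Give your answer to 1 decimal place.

Product per acre = 73.6 / 60% = 122.667 lb.
Total product = 122.667 × 39.7 = 4869.87 lb.

4869.9 lb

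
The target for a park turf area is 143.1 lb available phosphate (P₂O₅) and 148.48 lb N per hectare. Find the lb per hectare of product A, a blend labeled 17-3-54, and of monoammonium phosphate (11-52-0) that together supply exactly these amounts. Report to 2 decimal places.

Per-hectare balance (a = product A, b = monoammonium phosphate):
P₂O₅: 0.03·a + 0.52·b = 143.1
N: 0.17·a + 0.11·b = 148.48
From row1: a = (143.1 − 0.52·b) / 0.03.
Into row2: 0.17·(143.1 − 0.52·b)/0.03 + 0.11·b = 148.48 → b = 233.521, a = 722.3102.

722.31 lb product A, 233.52 lb monoammonium phosphate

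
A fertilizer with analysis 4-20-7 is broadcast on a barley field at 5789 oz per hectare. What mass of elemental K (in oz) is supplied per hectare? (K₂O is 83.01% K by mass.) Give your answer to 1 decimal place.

K₂O per hectare = 5789 × 7% = 405.23 oz.
Elemental K = 405.23 × 0.8301 = 336.381 oz per hectare.

336.4 oz K per hectare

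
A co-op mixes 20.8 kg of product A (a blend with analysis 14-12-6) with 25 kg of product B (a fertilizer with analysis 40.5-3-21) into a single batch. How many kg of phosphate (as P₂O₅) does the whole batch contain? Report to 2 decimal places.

P₂O₅ mass = 12%×20.8 + 3%×25 = 3.246 kg.

3.25 kg P₂O₅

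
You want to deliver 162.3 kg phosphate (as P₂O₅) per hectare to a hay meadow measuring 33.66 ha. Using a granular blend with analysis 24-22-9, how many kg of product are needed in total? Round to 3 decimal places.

24831.900 kg

Product per hectare = 162.3 / 22% = 737.727 kg.
Total product = 737.727 × 33.66 = 24831.9 kg.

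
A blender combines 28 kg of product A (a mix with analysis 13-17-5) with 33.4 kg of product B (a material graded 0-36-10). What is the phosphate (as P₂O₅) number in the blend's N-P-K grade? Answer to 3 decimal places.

27.336% P₂O₅

Total mass = 28 + 33.4 = 61.4 kg.
P₂O₅ mass = 17%×28 + 36%×33.4 = 16.784 kg.
% P₂O₅ = 16.784 / 61.4 = 27.3355%.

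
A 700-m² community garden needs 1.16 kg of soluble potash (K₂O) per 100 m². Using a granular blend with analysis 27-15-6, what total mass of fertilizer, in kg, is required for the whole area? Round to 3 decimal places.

135.333 kg

Product per 100 m² = 1.16 / 6% = 19.3333 kg.
Total product = 19.3333 × 700 / 100 = 135.3333 kg.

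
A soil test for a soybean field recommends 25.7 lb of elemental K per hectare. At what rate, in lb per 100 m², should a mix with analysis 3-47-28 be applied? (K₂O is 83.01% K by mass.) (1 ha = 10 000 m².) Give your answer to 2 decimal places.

1.11 lb of product per hundred sq m

As K₂O: 25.7 / 0.8301 = 30.9601 lb per hectare.
Product per hectare = 30.9601 / 28% = 110.572 lb.
Convert to per 100 m²: 110.572 × 0.01 = 1.10572 lb.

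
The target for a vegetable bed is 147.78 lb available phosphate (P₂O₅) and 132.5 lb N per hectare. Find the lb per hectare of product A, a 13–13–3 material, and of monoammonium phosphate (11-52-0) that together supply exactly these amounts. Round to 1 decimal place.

987.7 lb product A, 37.3 lb monoammonium phosphate

Let a = lb of product A, b = lb of monoammonium phosphate (per hectare).
P₂O₅: 0.13·a + 0.52·b = 147.78
N: 0.13·a + 0.11·b = 132.5
Eliminate b: (row1) − 0.52/0.11·(row2) → -0.484545·a = -478.584, so a = 987.696.
Then b = (132.5 − 0.13·987.696) / 0.11 = 37.2683.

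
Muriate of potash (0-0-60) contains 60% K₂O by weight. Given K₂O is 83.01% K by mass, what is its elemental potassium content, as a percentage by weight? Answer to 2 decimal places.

49.81% K

%K = 60 × 0.8301 = 49.806%.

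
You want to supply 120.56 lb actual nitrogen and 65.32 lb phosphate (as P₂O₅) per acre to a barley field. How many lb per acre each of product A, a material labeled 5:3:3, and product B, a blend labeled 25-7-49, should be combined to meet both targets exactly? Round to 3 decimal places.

Let a = lb of product A, b = lb of product B (per acre).
N: 0.05·a + 0.25·b = 120.56
P₂O₅: 0.03·a + 0.07·b = 65.32
From row1: a = (120.56 − 0.25·b) / 0.05.
Into row2: 0.03·(120.56 − 0.25·b)/0.05 + 0.07·b = 65.32 → b = 87.7, a = 1972.7.

1972.700 lb product A, 87.700 lb product B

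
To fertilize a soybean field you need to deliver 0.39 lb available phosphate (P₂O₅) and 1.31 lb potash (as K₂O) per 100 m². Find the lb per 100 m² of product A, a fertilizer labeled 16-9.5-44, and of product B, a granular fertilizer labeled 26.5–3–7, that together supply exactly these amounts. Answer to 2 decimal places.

Let a = lb of product A, b = lb of product B (per 100 m²).
P₂O₅: 0.095·a + 0.03·b = 0.39
K₂O: 0.44·a + 0.07·b = 1.31
Eliminate a: (row1) − 0.095/0.44·(row2) → 0.0148864·b = 0.107159, so b = 7.19847.
Back-substitute: a = (0.39 − 0.03·7.19847) / 0.095 = 1.83206.

1.83 lb product A, 7.20 lb product B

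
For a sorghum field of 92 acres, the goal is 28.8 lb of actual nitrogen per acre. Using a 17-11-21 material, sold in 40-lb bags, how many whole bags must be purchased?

Product per acre = 28.8 / 17% = 169.412 lb.
Total product = 169.412 × 92 = 15585.9 lb.
Bags = ⌈15585.9 / 40⌉ = 390.

390 bags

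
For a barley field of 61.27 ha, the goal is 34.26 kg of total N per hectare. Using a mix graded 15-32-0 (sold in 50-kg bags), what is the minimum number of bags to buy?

280 bags

Product per hectare = 34.26 / 15% = 228.4 kg.
Total product = 228.4 × 61.27 = 13994.1 kg.
Bags = ⌈13994.1 / 50⌉ = 280.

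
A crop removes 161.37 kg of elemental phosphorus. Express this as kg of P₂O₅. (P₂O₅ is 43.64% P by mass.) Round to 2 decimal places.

P₂O₅ = 161.37 / 0.4364 = 369.775 kg.

369.78 kg P₂O₅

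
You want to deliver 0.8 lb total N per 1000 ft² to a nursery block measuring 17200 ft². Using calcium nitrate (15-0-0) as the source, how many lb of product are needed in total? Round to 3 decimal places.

91.733 lb

Product per 1000 ft² = 0.8 / 15% = 5.33333 lb.
Total product = 5.33333 × 17200 / 1000 = 91.7333 lb.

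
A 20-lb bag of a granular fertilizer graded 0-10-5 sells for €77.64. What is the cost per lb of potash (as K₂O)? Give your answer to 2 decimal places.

K₂O in bag = 20 × 5% = 1 lb.
Cost per lb K₂O = €77.64 / 1 = €77.6400.

€77.64 per lb K₂O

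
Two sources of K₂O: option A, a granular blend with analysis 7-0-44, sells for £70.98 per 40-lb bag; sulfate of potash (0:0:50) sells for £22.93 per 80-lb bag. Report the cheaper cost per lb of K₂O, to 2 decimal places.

option A: K₂O per bag = 40 × 44% = 17.6 lb; cost = 70.98 / 17.6 = £4.0330/lb K₂O.
sulfate of potash: K₂O per bag = 80 × 50% = 40 lb; cost = 22.93 / 40 = £0.5733/lb K₂O.
sulfate of potash is cheaper.

£0.57 per lb K₂O (sulfate of potash)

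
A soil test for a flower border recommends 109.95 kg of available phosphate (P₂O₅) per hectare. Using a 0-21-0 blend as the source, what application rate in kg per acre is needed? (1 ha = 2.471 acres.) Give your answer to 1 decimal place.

211.9 kg of product per acre

Product per hectare = 109.95 / 21% = 523.571 kg.
Convert to per acre: 523.571 × 0.404694 = 211.886 kg.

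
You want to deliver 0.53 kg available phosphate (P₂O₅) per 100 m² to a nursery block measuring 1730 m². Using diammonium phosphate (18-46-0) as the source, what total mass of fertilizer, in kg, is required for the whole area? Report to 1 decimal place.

Product per 100 m² = 0.53 / 46% = 1.15217 kg.
Total product = 1.15217 × 1730 / 100 = 19.9326 kg.

19.9 kg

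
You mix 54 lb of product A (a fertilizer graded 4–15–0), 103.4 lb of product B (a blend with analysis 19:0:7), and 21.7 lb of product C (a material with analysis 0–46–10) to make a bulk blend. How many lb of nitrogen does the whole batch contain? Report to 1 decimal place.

N mass = 4%×54 + 19%×103.4 + 0%×21.7 = 21.806 lb.

21.8 lb N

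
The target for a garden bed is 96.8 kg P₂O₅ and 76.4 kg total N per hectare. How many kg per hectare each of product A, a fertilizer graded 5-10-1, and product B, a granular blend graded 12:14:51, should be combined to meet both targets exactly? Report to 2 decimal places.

184.00 kg product A, 560.00 kg product B

With a, b = kg per hectare of product A and product B:
P₂O₅: 0.1·a + 0.14·b = 96.8
N: 0.05·a + 0.12·b = 76.4
Solving simultaneously: a = 184, b = 560.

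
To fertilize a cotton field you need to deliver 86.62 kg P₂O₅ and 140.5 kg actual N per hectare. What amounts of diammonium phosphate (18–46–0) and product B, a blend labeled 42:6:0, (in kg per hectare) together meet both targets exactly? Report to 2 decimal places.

153.24 kg diammonium phosphate, 268.85 kg product B

Per-hectare balance (a = diammonium phosphate, b = product B):
P₂O₅: 0.46·a + 0.06·b = 86.62
N: 0.18·a + 0.42·b = 140.5
Eliminate b: (row1) − 0.06/0.42·(row2) → 0.434286·a = 66.5486, so a = 153.237.
Then b = (140.5 − 0.18·153.237) / 0.42 = 268.851.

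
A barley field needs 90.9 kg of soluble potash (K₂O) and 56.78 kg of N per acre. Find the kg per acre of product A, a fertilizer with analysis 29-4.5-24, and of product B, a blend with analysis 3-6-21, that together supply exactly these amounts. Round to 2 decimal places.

Let a = kg of product A, b = kg of product B (per acre).
K₂O: 0.24·a + 0.21·b = 90.9
N: 0.29·a + 0.03·b = 56.78
From row1: a = (90.9 − 0.21·b) / 0.24.
Into row2: 0.29·(90.9 − 0.21·b)/0.24 + 0.03·b = 56.78 → b = 237.128, a = 171.263.

171.26 kg product A, 237.13 kg product B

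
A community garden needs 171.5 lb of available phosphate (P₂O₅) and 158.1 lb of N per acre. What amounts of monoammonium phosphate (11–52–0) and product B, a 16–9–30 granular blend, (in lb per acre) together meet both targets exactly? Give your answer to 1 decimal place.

180.2 lb monoammonium phosphate, 864.2 lb product B

With a, b = lb per acre of monoammonium phosphate and product B:
P₂O₅: 0.52·a + 0.09·b = 171.5
N: 0.11·a + 0.16·b = 158.1
Eliminate b: (row1) − 0.09/0.16·(row2) → 0.458125·a = 82.5688, so a = 180.232.
Then b = (158.1 − 0.11·180.232) / 0.16 = 864.216.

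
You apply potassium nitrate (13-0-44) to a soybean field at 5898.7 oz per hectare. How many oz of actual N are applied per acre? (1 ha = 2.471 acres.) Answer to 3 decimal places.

nitrogen per hectare = 5898.7 × 13% = 766.831 oz.
Convert to per acre: 766.831 × 0.404694 = 310.3323 oz.

310.332 oz N per acre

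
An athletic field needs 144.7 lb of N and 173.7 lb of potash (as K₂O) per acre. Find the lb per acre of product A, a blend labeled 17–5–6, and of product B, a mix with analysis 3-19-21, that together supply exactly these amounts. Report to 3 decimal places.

742.655 lb product A, 614.956 lb product B

Per-acre balance (a = product A, b = product B):
N: 0.17·a + 0.03·b = 144.7
K₂O: 0.06·a + 0.21·b = 173.7
Eliminate a: (row1) − 0.17/0.06·(row2) → -0.565·b = -347.45, so b = 614.9558.
Back-substitute: a = (144.7 − 0.03·614.9558) / 0.17 = 742.6549.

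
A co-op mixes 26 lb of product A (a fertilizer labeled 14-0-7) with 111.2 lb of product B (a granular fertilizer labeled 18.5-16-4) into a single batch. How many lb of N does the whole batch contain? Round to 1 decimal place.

N mass = 14%×26 + 18.5%×111.2 = 24.212 lb.

24.2 lb N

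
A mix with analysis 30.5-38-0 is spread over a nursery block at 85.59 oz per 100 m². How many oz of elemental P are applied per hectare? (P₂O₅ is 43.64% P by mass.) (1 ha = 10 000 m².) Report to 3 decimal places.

P₂O₅ per 100 m² = 85.59 × 38% = 32.5242 oz.
Elemental P = 32.5242 × 0.4364 = 14.1936 oz per 100 m².
Convert to per hectare: 14.1936 × 100 = 1419.3561 oz.

1419.356 oz P per hectare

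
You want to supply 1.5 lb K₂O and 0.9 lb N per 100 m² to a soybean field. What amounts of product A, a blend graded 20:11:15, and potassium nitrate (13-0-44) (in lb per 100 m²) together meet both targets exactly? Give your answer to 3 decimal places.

2.934 lb product A, 2.409 lb potassium nitrate

Per-100 m² balance (a = product A, b = potassium nitrate):
K₂O: 0.15·a + 0.44·b = 1.5
N: 0.2·a + 0.13·b = 0.9
Solving simultaneously: a = 2.93431, b = 2.40876.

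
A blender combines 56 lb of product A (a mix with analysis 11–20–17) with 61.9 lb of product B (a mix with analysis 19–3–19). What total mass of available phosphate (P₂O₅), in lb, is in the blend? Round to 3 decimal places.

13.057 lb P₂O₅

P₂O₅ mass = 20%×56 + 3%×61.9 = 13.057 lb.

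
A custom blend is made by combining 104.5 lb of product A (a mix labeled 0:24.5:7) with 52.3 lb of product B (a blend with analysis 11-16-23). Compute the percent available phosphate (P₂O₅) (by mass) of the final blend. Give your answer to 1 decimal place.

Total mass = 104.5 + 52.3 = 156.8 lb.
P₂O₅ mass = 24.5%×104.5 + 16%×52.3 = 33.9705 lb.
% P₂O₅ = 33.9705 / 156.8 = 21.6649%.

21.7% P₂O₅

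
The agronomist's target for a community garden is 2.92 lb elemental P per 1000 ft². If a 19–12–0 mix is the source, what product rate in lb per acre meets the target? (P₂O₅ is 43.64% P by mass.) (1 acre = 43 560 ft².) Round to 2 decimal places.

2428.87 lb of product per acre

As P₂O₅: 2.92 / 0.4364 = 6.69111 lb per 1000 ft².
Product per 1000 ft² = 6.69111 / 12% = 55.7592 lb.
Convert to per acre: 55.7592 × 43.56 = 2428.873 lb.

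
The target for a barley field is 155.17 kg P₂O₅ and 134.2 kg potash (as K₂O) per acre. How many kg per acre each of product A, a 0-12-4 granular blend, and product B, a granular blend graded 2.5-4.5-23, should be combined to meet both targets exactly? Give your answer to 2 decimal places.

1149.23 kg product A, 383.61 kg product B

Per-acre balance (a = product A, b = product B):
P₂O₅: 0.12·a + 0.045·b = 155.17
K₂O: 0.04·a + 0.23·b = 134.2
From row1: a = (155.17 − 0.045·b) / 0.12.
Into row2: 0.04·(155.17 − 0.045·b)/0.12 + 0.23·b = 134.2 → b = 383.612, a = 1149.229.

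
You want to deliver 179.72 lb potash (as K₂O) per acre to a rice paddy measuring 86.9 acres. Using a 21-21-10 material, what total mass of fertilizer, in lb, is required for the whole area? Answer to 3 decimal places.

Product per acre = 179.72 / 10% = 1797.2 lb.
Total product = 1797.2 × 86.9 = 156176.68 lb.

156176.680 lb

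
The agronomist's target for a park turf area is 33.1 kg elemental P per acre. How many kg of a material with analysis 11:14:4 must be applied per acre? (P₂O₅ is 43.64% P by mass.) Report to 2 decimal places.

As P₂O₅: 33.1 / 0.4364 = 75.8478 kg per acre.
Product per acre = 75.8478 / 14% = 541.7703 kg.

541.77 kg of product per acre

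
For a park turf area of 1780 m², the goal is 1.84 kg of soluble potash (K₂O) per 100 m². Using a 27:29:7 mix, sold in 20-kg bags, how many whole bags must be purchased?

24 bags

Product per 100 m² = 1.84 / 7% = 26.2857 kg.
Total product = 26.2857 × 1780 / 100 = 467.886 kg.
Bags = ⌈467.886 / 20⌉ = 24.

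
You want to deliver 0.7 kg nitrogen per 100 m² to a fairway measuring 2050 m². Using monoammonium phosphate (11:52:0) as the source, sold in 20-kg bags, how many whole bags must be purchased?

7 bags

Product per 100 m² = 0.7 / 11% = 6.36364 kg.
Total product = 6.36364 × 2050 / 100 = 130.455 kg.
Bags = ⌈130.455 / 20⌉ = 7.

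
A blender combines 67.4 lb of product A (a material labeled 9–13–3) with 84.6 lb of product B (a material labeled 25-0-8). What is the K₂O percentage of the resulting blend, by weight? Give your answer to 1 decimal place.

Total mass = 67.4 + 84.6 = 152 lb.
K₂O mass = 3%×67.4 + 8%×84.6 = 8.79 lb.
% K₂O = 8.79 / 152 = 5.78289%.

5.8% K₂O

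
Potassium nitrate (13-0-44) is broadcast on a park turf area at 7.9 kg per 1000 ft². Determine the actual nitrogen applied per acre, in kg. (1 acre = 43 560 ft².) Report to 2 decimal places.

44.74 kg N per acre

nitrogen per 1000 ft² = 7.9 × 13% = 1.027 kg.
Convert to per acre: 1.027 × 43.56 = 44.7361 kg.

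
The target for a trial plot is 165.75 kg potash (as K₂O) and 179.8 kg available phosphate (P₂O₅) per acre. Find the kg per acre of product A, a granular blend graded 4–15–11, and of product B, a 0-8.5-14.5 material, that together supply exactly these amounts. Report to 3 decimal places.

966.310 kg product A, 410.040 kg product B

Let a = kg of product A, b = kg of product B (per acre).
K₂O: 0.11·a + 0.145·b = 165.75
P₂O₅: 0.15·a + 0.085·b = 179.8
Solving simultaneously: a = 966.31048, b = 410.0403.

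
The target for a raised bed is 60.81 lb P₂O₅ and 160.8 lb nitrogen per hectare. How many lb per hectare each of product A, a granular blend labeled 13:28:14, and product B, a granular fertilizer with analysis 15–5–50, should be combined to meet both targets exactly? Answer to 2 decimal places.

30.46 lb product A, 1045.60 lb product B

With a, b = lb per hectare of product A and product B:
P₂O₅: 0.28·a + 0.05·b = 60.81
N: 0.13·a + 0.15·b = 160.8
From row1: a = (60.81 − 0.05·b) / 0.28.
Into row2: 0.13·(60.81 − 0.05·b)/0.28 + 0.15·b = 160.8 → b = 1045.597, a = 30.4648.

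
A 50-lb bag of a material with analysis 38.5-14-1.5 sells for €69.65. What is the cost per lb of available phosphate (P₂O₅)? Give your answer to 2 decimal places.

€9.95 per lb P₂O₅

P₂O₅ in bag = 50 × 14% = 7 lb.
Cost per lb P₂O₅ = €69.65 / 7 = €9.9500.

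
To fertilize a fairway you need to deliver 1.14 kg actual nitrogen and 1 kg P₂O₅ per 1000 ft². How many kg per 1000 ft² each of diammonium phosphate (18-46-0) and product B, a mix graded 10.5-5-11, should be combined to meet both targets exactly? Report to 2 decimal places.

Per-1000 ft² balance (a = diammonium phosphate, b = product B):
N: 0.18·a + 0.105·b = 1.14
P₂O₅: 0.46·a + 0.05·b = 1
Solving simultaneously: a = 1.22137, b = 8.76336.

1.22 kg diammonium phosphate, 8.76 kg product B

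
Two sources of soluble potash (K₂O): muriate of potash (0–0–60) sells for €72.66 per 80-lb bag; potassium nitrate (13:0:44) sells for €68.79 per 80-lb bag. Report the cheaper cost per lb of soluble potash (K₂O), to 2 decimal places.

€1.51 per lb K₂O (muriate of potash)

muriate of potash: K₂O per bag = 80 × 60% = 48 lb; cost = 72.66 / 48 = €1.5137/lb K₂O.
potassium nitrate: K₂O per bag = 80 × 44% = 35.2 lb; cost = 68.79 / 35.2 = €1.9543/lb K₂O.
muriate of potash is cheaper.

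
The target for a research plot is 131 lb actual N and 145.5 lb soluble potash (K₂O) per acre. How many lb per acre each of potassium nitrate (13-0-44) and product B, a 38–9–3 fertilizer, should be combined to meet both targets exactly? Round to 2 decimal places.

314.51 lb potassium nitrate, 237.14 lb product B

Per-acre balance (a = potassium nitrate, b = product B):
N: 0.13·a + 0.38·b = 131
K₂O: 0.44·a + 0.03·b = 145.5
Eliminate b: (row1) − 0.38/0.03·(row2) → -5.44333·a = -1712, so a = 314.513.
Then b = (145.5 − 0.44·314.513) / 0.03 = 237.1402.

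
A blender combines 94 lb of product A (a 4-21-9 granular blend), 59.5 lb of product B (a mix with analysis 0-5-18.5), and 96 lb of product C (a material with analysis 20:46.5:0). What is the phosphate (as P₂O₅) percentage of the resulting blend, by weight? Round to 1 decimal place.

Total mass = 94 + 59.5 + 96 = 249.5 lb.
P₂O₅ mass = 21%×94 + 5%×59.5 + 46.5%×96 = 67.355 lb.
% P₂O₅ = 67.355 / 249.5 = 26.996%.

27.0% P₂O₅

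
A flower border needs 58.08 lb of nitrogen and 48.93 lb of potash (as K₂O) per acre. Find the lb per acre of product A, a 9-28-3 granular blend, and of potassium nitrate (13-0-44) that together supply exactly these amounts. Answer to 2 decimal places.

Let a = lb of product A, b = lb of potassium nitrate (per acre).
N: 0.09·a + 0.13·b = 58.08
K₂O: 0.03·a + 0.44·b = 48.93
Eliminate b: (row1) − 0.13/0.44·(row2) → 0.0811364·a = 43.6234, so a = 537.655.
Then b = (48.93 − 0.03·537.655) / 0.44 = 74.5462.

537.66 lb product A, 74.55 lb potassium nitrate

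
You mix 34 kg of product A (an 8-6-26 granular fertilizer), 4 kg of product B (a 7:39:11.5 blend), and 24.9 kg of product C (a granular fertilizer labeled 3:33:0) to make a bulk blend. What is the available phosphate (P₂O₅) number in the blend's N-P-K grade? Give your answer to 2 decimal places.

Total mass = 34 + 4 + 24.9 = 62.9 kg.
P₂O₅ mass = 6%×34 + 39%×4 + 33%×24.9 = 11.817 kg.
% P₂O₅ = 11.817 / 62.9 = 18.787%.

18.79% P₂O₅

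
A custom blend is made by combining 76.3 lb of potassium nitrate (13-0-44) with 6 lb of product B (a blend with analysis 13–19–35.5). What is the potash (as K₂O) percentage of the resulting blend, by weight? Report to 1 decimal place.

Total mass = 76.3 + 6 = 82.3 lb.
K₂O mass = 44%×76.3 + 35.5%×6 = 35.702 lb.
% K₂O = 35.702 / 82.3 = 43.3803%.

43.4% K₂O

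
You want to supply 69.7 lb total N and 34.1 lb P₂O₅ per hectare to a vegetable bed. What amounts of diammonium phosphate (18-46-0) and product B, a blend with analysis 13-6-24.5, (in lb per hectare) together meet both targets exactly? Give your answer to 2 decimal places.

5.12 lb diammonium phosphate, 529.06 lb product B

With a, b = lb per hectare of diammonium phosphate and product B:
N: 0.18·a + 0.13·b = 69.7
P₂O₅: 0.46·a + 0.06·b = 34.1
Eliminate b: (row1) − 0.13/0.06·(row2) → -0.816667·a = -4.18333, so a = 5.12245.
Then b = (34.1 − 0.46·5.12245) / 0.06 = 529.061.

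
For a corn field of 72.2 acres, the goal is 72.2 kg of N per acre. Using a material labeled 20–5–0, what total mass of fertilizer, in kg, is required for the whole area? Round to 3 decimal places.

26064.200 kg

Product per acre = 72.2 / 20% = 361 kg.
Total product = 361 × 72.2 = 26064.2 kg.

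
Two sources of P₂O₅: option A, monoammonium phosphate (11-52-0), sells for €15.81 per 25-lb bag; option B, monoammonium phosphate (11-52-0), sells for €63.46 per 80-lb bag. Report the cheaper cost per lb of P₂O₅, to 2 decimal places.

option A: P₂O₅ per bag = 25 × 52% = 13 lb; cost = 15.81 / 13 = €1.2162/lb P₂O₅.
option B: P₂O₅ per bag = 80 × 52% = 41.6 lb; cost = 63.46 / 41.6 = €1.5255/lb P₂O₅.
option A is cheaper.

€1.22 per lb P₂O₅ (option A)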